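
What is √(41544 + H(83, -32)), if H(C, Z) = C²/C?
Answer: √41627 ≈ 204.03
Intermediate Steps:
H(C, Z) = C
√(41544 + H(83, -32)) = √(41544 + 83) = √41627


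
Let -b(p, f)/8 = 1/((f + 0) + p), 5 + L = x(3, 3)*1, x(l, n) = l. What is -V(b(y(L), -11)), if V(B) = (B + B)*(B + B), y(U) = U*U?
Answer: -256/49 ≈ -5.2245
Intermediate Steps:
L = -2 (L = -5 + 3*1 = -5 + 3 = -2)
y(U) = U**2
b(p, f) = -8/(f + p) (b(p, f) = -8/((f + 0) + p) = -8/(f + p))
V(B) = 4*B**2 (V(B) = (2*B)*(2*B) = 4*B**2)
-V(b(y(L), -11)) = -4*(-8/(-11 + (-2)**2))**2 = -4*(-8/(-11 + 4))**2 = -4*(-8/(-7))**2 = -4*(-8*(-1/7))**2 = -4*(8/7)**2 = -4*64/49 = -1*256/49 = -256/49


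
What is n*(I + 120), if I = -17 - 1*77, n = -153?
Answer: -3978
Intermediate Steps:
I = -94 (I = -17 - 77 = -94)
n*(I + 120) = -153*(-94 + 120) = -153*26 = -3978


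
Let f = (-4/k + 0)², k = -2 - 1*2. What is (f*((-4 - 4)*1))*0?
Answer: 0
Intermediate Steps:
k = -4 (k = -2 - 2 = -4)
f = 1 (f = (-4/(-4) + 0)² = (-4*(-¼) + 0)² = (1 + 0)² = 1² = 1)
(f*((-4 - 4)*1))*0 = (1*((-4 - 4)*1))*0 = (1*(-8*1))*0 = (1*(-8))*0 = -8*0 = 0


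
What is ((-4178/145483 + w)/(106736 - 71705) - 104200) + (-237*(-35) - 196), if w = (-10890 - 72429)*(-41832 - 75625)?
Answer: 933984224305738/5096414973 ≈ 1.8326e+5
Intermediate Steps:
w = 9786399783 (w = -83319*(-117457) = 9786399783)
((-4178/145483 + w)/(106736 - 71705) - 104200) + (-237*(-35) - 196) = ((-4178/145483 + 9786399783)/(106736 - 71705) - 104200) + (-237*(-35) - 196) = ((-4178*1/145483 + 9786399783)/35031 - 104200) + (8295 - 196) = ((-4178/145483 + 9786399783)*(1/35031) - 104200) + 8099 = ((1423754799626011/145483)*(1/35031) - 104200) + 8099 = (1423754799626011/5096414973 - 104200) + 8099 = 892708359439411/5096414973 + 8099 = 933984224305738/5096414973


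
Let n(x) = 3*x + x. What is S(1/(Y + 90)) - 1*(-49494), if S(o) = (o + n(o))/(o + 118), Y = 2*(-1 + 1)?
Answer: 525675779/10621 ≈ 49494.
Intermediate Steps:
n(x) = 4*x
Y = 0 (Y = 2*0 = 0)
S(o) = 5*o/(118 + o) (S(o) = (o + 4*o)/(o + 118) = (5*o)/(118 + o) = 5*o/(118 + o))
S(1/(Y + 90)) - 1*(-49494) = 5/((0 + 90)*(118 + 1/(0 + 90))) - 1*(-49494) = 5/(90*(118 + 1/90)) + 49494 = 5*(1/90)/(118 + 1/90) + 49494 = 5*(1/90)/(10621/90) + 49494 = 5*(1/90)*(90/10621) + 49494 = 5/10621 + 49494 = 525675779/10621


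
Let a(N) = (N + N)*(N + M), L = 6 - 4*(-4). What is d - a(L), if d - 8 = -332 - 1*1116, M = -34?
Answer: -912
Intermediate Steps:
L = 22 (L = 6 + 16 = 22)
a(N) = 2*N*(-34 + N) (a(N) = (N + N)*(N - 34) = (2*N)*(-34 + N) = 2*N*(-34 + N))
d = -1440 (d = 8 + (-332 - 1*1116) = 8 + (-332 - 1116) = 8 - 1448 = -1440)
d - a(L) = -1440 - 2*22*(-34 + 22) = -1440 - 2*22*(-12) = -1440 - 1*(-528) = -1440 + 528 = -912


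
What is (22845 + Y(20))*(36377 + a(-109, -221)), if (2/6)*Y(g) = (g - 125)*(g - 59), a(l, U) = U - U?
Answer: 1277924010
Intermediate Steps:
a(l, U) = 0
Y(g) = 3*(-125 + g)*(-59 + g) (Y(g) = 3*((g - 125)*(g - 59)) = 3*((-125 + g)*(-59 + g)) = 3*(-125 + g)*(-59 + g))
(22845 + Y(20))*(36377 + a(-109, -221)) = (22845 + (22125 - 552*20 + 3*20²))*(36377 + 0) = (22845 + (22125 - 11040 + 3*400))*36377 = (22845 + (22125 - 11040 + 1200))*36377 = (22845 + 12285)*36377 = 35130*36377 = 1277924010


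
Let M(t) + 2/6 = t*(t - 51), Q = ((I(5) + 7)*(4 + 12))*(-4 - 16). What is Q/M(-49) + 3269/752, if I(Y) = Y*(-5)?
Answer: 61045591/11053648 ≈ 5.5227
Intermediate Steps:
I(Y) = -5*Y
Q = 5760 (Q = ((-5*5 + 7)*(4 + 12))*(-4 - 16) = ((-25 + 7)*16)*(-20) = -18*16*(-20) = -288*(-20) = 5760)
M(t) = -1/3 + t*(-51 + t) (M(t) = -1/3 + t*(t - 51) = -1/3 + t*(-51 + t))
Q/M(-49) + 3269/752 = 5760/(-1/3 + (-49)**2 - 51*(-49)) + 3269/752 = 5760/(-1/3 + 2401 + 2499) + 3269*(1/752) = 5760/(14699/3) + 3269/752 = 5760*(3/14699) + 3269/752 = 17280/14699 + 3269/752 = 61045591/11053648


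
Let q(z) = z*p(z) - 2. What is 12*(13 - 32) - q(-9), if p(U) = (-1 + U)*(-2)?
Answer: -46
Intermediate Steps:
p(U) = 2 - 2*U
q(z) = -2 + z*(2 - 2*z) (q(z) = z*(2 - 2*z) - 2 = -2 + z*(2 - 2*z))
12*(13 - 32) - q(-9) = 12*(13 - 32) - (-2 - 2*(-9)² + 2*(-9)) = 12*(-19) - (-2 - 2*81 - 18) = -228 - (-2 - 162 - 18) = -228 - 1*(-182) = -228 + 182 = -46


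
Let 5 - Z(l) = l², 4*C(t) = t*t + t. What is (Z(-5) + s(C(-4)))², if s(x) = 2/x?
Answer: 3364/9 ≈ 373.78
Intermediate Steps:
C(t) = t/4 + t²/4 (C(t) = (t*t + t)/4 = (t² + t)/4 = (t + t²)/4 = t/4 + t²/4)
Z(l) = 5 - l²
(Z(-5) + s(C(-4)))² = ((5 - 1*(-5)²) + 2/(((¼)*(-4)*(1 - 4))))² = ((5 - 1*25) + 2/(((¼)*(-4)*(-3))))² = ((5 - 25) + 2/3)² = (-20 + 2*(⅓))² = (-20 + ⅔)² = (-58/3)² = 3364/9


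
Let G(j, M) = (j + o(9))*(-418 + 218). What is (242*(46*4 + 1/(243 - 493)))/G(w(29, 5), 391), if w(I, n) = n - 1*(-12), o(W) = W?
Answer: -5565879/650000 ≈ -8.5629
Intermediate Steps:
w(I, n) = 12 + n (w(I, n) = n + 12 = 12 + n)
G(j, M) = -1800 - 200*j (G(j, M) = (j + 9)*(-418 + 218) = (9 + j)*(-200) = -1800 - 200*j)
(242*(46*4 + 1/(243 - 493)))/G(w(29, 5), 391) = (242*(46*4 + 1/(243 - 493)))/(-1800 - 200*(12 + 5)) = (242*(184 + 1/(-250)))/(-1800 - 200*17) = (242*(184 - 1/250))/(-1800 - 3400) = (242*(45999/250))/(-5200) = (5565879/125)*(-1/5200) = -5565879/650000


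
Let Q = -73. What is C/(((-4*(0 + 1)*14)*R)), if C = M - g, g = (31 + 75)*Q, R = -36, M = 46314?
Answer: 13513/504 ≈ 26.811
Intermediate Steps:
g = -7738 (g = (31 + 75)*(-73) = 106*(-73) = -7738)
C = 54052 (C = 46314 - 1*(-7738) = 46314 + 7738 = 54052)
C/(((-4*(0 + 1)*14)*R)) = 54052/(((-4*(0 + 1)*14)*(-36))) = 54052/(((-4*1*14)*(-36))) = 54052/((-4*14*(-36))) = 54052/((-56*(-36))) = 54052/2016 = 54052*(1/2016) = 13513/504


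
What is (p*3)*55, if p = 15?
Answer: 2475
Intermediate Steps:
(p*3)*55 = (15*3)*55 = 45*55 = 2475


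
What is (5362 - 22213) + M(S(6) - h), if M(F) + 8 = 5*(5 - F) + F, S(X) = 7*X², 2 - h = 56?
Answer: -18058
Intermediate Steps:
h = -54 (h = 2 - 1*56 = 2 - 56 = -54)
M(F) = 17 - 4*F (M(F) = -8 + (5*(5 - F) + F) = -8 + ((25 - 5*F) + F) = -8 + (25 - 4*F) = 17 - 4*F)
(5362 - 22213) + M(S(6) - h) = (5362 - 22213) + (17 - 4*(7*6² - 1*(-54))) = -16851 + (17 - 4*(7*36 + 54)) = -16851 + (17 - 4*(252 + 54)) = -16851 + (17 - 4*306) = -16851 + (17 - 1224) = -16851 - 1207 = -18058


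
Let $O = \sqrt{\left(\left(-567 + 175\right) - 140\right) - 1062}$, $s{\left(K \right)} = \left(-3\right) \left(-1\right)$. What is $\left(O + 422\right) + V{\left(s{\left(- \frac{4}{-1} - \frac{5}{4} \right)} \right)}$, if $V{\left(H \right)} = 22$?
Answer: $444 + i \sqrt{1594} \approx 444.0 + 39.925 i$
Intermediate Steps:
$s{\left(K \right)} = 3$
$O = i \sqrt{1594}$ ($O = \sqrt{\left(-392 - 140\right) - 1062} = \sqrt{-532 - 1062} = \sqrt{-1594} = i \sqrt{1594} \approx 39.925 i$)
$\left(O + 422\right) + V{\left(s{\left(- \frac{4}{-1} - \frac{5}{4} \right)} \right)} = \left(i \sqrt{1594} + 422\right) + 22 = \left(422 + i \sqrt{1594}\right) + 22 = 444 + i \sqrt{1594}$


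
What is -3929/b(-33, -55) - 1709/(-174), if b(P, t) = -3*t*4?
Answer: 24683/6380 ≈ 3.8688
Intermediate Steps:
b(P, t) = -12*t
-3929/b(-33, -55) - 1709/(-174) = -3929/((-12*(-55))) - 1709/(-174) = -3929/660 - 1709*(-1/174) = -3929*1/660 + 1709/174 = -3929/660 + 1709/174 = 24683/6380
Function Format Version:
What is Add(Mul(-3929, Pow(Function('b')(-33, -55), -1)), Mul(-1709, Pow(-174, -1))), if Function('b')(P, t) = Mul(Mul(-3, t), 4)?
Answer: Rational(24683, 6380) ≈ 3.8688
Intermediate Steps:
Function('b')(P, t) = Mul(-12, t)
Add(Mul(-3929, Pow(Function('b')(-33, -55), -1)), Mul(-1709, Pow(-174, -1))) = Add(Mul(-3929, Pow(Mul(-12, -55), -1)), Mul(-1709, Pow(-174, -1))) = Add(Mul(-3929, Pow(660, -1)), Mul(-1709, Rational(-1, 174))) = Add(Mul(-3929, Rational(1, 660)), Rational(1709, 174)) = Add(Rational(-3929, 660), Rational(1709, 174)) = Rational(24683, 6380)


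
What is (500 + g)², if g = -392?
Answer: 11664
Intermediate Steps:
(500 + g)² = (500 - 392)² = 108² = 11664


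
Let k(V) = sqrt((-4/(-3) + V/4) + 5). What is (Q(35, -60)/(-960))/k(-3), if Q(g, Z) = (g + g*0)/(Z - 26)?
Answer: 7*sqrt(201)/553152 ≈ 0.00017941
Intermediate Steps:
k(V) = sqrt(19/3 + V/4) (k(V) = sqrt((-4*(-1/3) + V*(1/4)) + 5) = sqrt((4/3 + V/4) + 5) = sqrt(19/3 + V/4))
Q(g, Z) = g/(-26 + Z) (Q(g, Z) = (g + 0)/(-26 + Z) = g/(-26 + Z))
(Q(35, -60)/(-960))/k(-3) = ((35/(-26 - 60))/(-960))/((sqrt(228 + 9*(-3))/6)) = ((35/(-86))*(-1/960))/((sqrt(228 - 27)/6)) = ((35*(-1/86))*(-1/960))/((sqrt(201)/6)) = (2*sqrt(201)/67)*(-35/86*(-1/960)) = (2*sqrt(201)/67)*(7/16512) = 7*sqrt(201)/553152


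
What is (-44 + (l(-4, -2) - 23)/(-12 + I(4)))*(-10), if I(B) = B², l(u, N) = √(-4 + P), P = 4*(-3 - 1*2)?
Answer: 995/2 - 5*I*√6 ≈ 497.5 - 12.247*I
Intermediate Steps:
P = -20 (P = 4*(-3 - 2) = 4*(-5) = -20)
l(u, N) = 2*I*√6 (l(u, N) = √(-4 - 20) = √(-24) = 2*I*√6)
(-44 + (l(-4, -2) - 23)/(-12 + I(4)))*(-10) = (-44 + (2*I*√6 - 23)/(-12 + 4²))*(-10) = (-44 + (-23 + 2*I*√6)/(-12 + 16))*(-10) = (-44 + (-23 + 2*I*√6)/4)*(-10) = (-44 + (-23 + 2*I*√6)*(¼))*(-10) = (-44 + (-23/4 + I*√6/2))*(-10) = (-199/4 + I*√6/2)*(-10) = 995/2 - 5*I*√6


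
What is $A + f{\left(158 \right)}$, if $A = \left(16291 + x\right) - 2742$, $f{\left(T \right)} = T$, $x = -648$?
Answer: $13059$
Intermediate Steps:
$A = 12901$ ($A = \left(16291 - 648\right) - 2742 = 15643 - 2742 = 12901$)
$A + f{\left(158 \right)} = 12901 + 158 = 13059$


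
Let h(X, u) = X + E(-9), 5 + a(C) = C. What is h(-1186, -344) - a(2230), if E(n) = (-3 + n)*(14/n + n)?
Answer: -9853/3 ≈ -3284.3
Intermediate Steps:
a(C) = -5 + C
E(n) = (-3 + n)*(n + 14/n)
h(X, u) = 380/3 + X (h(X, u) = X + (14 + (-9)² - 42/(-9) - 3*(-9)) = X + (14 + 81 - 42*(-⅑) + 27) = X + (14 + 81 + 14/3 + 27) = X + 380/3 = 380/3 + X)
h(-1186, -344) - a(2230) = (380/3 - 1186) - (-5 + 2230) = -3178/3 - 1*2225 = -3178/3 - 2225 = -9853/3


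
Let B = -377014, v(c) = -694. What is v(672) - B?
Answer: 376320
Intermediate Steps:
v(672) - B = -694 - 1*(-377014) = -694 + 377014 = 376320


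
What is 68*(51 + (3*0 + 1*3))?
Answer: 3672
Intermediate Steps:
68*(51 + (3*0 + 1*3)) = 68*(51 + (0 + 3)) = 68*(51 + 3) = 68*54 = 3672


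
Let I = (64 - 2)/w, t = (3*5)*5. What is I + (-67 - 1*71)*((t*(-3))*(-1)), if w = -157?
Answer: -4874912/157 ≈ -31050.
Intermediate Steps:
t = 75 (t = 15*5 = 75)
I = -62/157 (I = (64 - 2)/(-157) = 62*(-1/157) = -62/157 ≈ -0.39490)
I + (-67 - 1*71)*((t*(-3))*(-1)) = -62/157 + (-67 - 1*71)*((75*(-3))*(-1)) = -62/157 + (-67 - 71)*(-225*(-1)) = -62/157 - 138*225 = -62/157 - 31050 = -4874912/157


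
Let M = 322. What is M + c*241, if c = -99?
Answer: -23537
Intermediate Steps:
M + c*241 = 322 - 99*241 = 322 - 23859 = -23537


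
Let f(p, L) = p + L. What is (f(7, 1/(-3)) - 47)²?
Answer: 14641/9 ≈ 1626.8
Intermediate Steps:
f(p, L) = L + p
(f(7, 1/(-3)) - 47)² = ((1/(-3) + 7) - 47)² = ((-⅓ + 7) - 47)² = (20/3 - 47)² = (-121/3)² = 14641/9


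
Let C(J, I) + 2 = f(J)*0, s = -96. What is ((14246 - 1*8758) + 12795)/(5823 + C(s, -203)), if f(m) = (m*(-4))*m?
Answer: 18283/5821 ≈ 3.1409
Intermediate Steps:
f(m) = -4*m² (f(m) = (-4*m)*m = -4*m²)
C(J, I) = -2 (C(J, I) = -2 - 4*J²*0 = -2 + 0 = -2)
((14246 - 1*8758) + 12795)/(5823 + C(s, -203)) = ((14246 - 1*8758) + 12795)/(5823 - 2) = ((14246 - 8758) + 12795)/5821 = (5488 + 12795)*(1/5821) = 18283*(1/5821) = 18283/5821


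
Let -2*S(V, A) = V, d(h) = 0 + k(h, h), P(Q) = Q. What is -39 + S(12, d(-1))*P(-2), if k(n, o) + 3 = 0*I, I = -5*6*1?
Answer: -27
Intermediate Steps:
I = -30 (I = -30*1 = -30)
k(n, o) = -3 (k(n, o) = -3 + 0*(-30) = -3 + 0 = -3)
d(h) = -3 (d(h) = 0 - 3 = -3)
S(V, A) = -V/2
-39 + S(12, d(-1))*P(-2) = -39 - ½*12*(-2) = -39 - 6*(-2) = -39 + 12 = -27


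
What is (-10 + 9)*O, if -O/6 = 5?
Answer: 30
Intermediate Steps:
O = -30 (O = -6*5 = -30)
(-10 + 9)*O = (-10 + 9)*(-30) = -1*(-30) = 30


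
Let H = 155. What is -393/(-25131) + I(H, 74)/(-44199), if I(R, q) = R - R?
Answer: 131/8377 ≈ 0.015638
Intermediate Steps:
I(R, q) = 0
-393/(-25131) + I(H, 74)/(-44199) = -393/(-25131) + 0/(-44199) = -393*(-1/25131) + 0*(-1/44199) = 131/8377 + 0 = 131/8377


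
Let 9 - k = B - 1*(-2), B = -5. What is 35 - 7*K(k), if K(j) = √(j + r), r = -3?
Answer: 14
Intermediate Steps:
k = 12 (k = 9 - (-5 - 1*(-2)) = 9 - (-5 + 2) = 9 - 1*(-3) = 9 + 3 = 12)
K(j) = √(-3 + j) (K(j) = √(j - 3) = √(-3 + j))
35 - 7*K(k) = 35 - 7*√(-3 + 12) = 35 - 7*√9 = 35 - 7*3 = 35 - 21 = 14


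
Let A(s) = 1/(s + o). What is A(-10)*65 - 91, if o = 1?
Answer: -884/9 ≈ -98.222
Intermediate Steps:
A(s) = 1/(1 + s) (A(s) = 1/(s + 1) = 1/(1 + s))
A(-10)*65 - 91 = 65/(1 - 10) - 91 = 65/(-9) - 91 = -⅑*65 - 91 = -65/9 - 91 = -884/9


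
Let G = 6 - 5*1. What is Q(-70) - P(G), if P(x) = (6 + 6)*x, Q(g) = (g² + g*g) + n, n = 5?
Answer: 9793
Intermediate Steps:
Q(g) = 5 + 2*g² (Q(g) = (g² + g*g) + 5 = (g² + g²) + 5 = 2*g² + 5 = 5 + 2*g²)
G = 1 (G = 6 - 5 = 1)
P(x) = 12*x
Q(-70) - P(G) = (5 + 2*(-70)²) - 12 = (5 + 2*4900) - 1*12 = (5 + 9800) - 12 = 9805 - 12 = 9793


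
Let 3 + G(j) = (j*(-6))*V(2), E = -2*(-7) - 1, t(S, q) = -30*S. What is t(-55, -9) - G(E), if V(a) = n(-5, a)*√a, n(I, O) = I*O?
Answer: 1653 - 780*√2 ≈ 549.91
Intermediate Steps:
E = 13 (E = 14 - 1 = 13)
V(a) = -5*a^(3/2) (V(a) = (-5*a)*√a = -5*a^(3/2))
G(j) = -3 + 60*j*√2 (G(j) = -3 + (j*(-6))*(-10*√2) = -3 + (-6*j)*(-10*√2) = -3 + 60*j*√2)
t(-55, -9) - G(E) = -30*(-55) - (-3 + 60*13*√2) = 1650 - (-3 + 780*√2) = 1650 + (3 - 780*√2) = 1653 - 780*√2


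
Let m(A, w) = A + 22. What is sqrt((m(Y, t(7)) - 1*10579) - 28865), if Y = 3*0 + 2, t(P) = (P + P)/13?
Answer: 6*I*sqrt(1095) ≈ 198.54*I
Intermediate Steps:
t(P) = 2*P/13 (t(P) = (2*P)*(1/13) = 2*P/13)
Y = 2 (Y = 0 + 2 = 2)
m(A, w) = 22 + A
sqrt((m(Y, t(7)) - 1*10579) - 28865) = sqrt(((22 + 2) - 1*10579) - 28865) = sqrt((24 - 10579) - 28865) = sqrt(-10555 - 28865) = sqrt(-39420) = 6*I*sqrt(1095)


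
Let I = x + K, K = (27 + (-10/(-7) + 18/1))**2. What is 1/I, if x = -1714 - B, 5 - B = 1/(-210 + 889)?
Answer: 4753/2075225 ≈ 0.0022904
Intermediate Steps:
B = 3394/679 (B = 5 - 1/(-210 + 889) = 5 - 1/679 = 3394/679 ≈ 4.9985)
K = 105625/49 (K = (27 + (-10*(-1/7) + 18*1))**2 = (27 + (10/7 + 18))**2 = (27 + 136/7)**2 = (325/7)**2 = 105625/49 ≈ 2155.6)
x = -1167200/679 (x = -1714 - 1*3394/679 = -1714 - 3394/679 = -1167200/679 ≈ -1719.0)
I = 2075225/4753 (I = -1167200/679 + 105625/49 = 2075225/4753 ≈ 436.61)
1/I = 1/(2075225/4753) = 4753/2075225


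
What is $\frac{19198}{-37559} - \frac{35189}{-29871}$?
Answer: $\frac{748200193}{1121924889} \approx 0.66689$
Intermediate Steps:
$\frac{19198}{-37559} - \frac{35189}{-29871} = 19198 \left(- \frac{1}{37559}\right) - - \frac{35189}{29871} = - \frac{19198}{37559} + \frac{35189}{29871} = \frac{748200193}{1121924889}$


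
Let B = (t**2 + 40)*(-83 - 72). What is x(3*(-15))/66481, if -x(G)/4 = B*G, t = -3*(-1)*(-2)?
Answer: -111600/3499 ≈ -31.895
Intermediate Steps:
t = -6 (t = 3*(-2) = -6)
B = -11780 (B = ((-6)**2 + 40)*(-83 - 72) = (36 + 40)*(-155) = 76*(-155) = -11780)
x(G) = 47120*G (x(G) = -(-47120)*G = 47120*G)
x(3*(-15))/66481 = (47120*(3*(-15)))/66481 = (47120*(-45))*(1/66481) = -2120400*1/66481 = -111600/3499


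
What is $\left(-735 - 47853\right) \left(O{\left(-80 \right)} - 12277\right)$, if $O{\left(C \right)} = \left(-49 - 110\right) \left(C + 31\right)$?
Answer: $217965768$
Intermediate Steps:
$O{\left(C \right)} = -4929 - 159 C$ ($O{\left(C \right)} = - 159 \left(31 + C\right) = -4929 - 159 C$)
$\left(-735 - 47853\right) \left(O{\left(-80 \right)} - 12277\right) = \left(-735 - 47853\right) \left(\left(-4929 - -12720\right) - 12277\right) = - 48588 \left(\left(-4929 + 12720\right) - 12277\right) = - 48588 \left(7791 - 12277\right) = \left(-48588\right) \left(-4486\right) = 217965768$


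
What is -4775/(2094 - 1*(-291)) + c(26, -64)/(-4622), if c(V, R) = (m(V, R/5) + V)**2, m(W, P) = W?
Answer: -2851909/1102347 ≈ -2.5871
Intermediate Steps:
c(V, R) = 4*V**2 (c(V, R) = (V + V)**2 = (2*V)**2 = 4*V**2)
-4775/(2094 - 1*(-291)) + c(26, -64)/(-4622) = -4775/(2094 - 1*(-291)) + (4*26**2)/(-4622) = -4775/(2094 + 291) + (4*676)*(-1/4622) = -4775/2385 + 2704*(-1/4622) = -4775*1/2385 - 1352/2311 = -955/477 - 1352/2311 = -2851909/1102347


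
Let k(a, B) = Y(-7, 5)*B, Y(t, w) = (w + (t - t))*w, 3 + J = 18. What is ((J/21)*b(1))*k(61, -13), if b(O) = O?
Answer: -1625/7 ≈ -232.14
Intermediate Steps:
J = 15 (J = -3 + 18 = 15)
Y(t, w) = w² (Y(t, w) = (w + 0)*w = w*w = w²)
k(a, B) = 25*B (k(a, B) = 5²*B = 25*B)
((J/21)*b(1))*k(61, -13) = ((15/21)*1)*(25*(-13)) = ((15*(1/21))*1)*(-325) = ((5/7)*1)*(-325) = (5/7)*(-325) = -1625/7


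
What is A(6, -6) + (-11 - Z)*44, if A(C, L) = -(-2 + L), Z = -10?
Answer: -36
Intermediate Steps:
A(C, L) = 2 - L
A(6, -6) + (-11 - Z)*44 = (2 - 1*(-6)) + (-11 - 1*(-10))*44 = (2 + 6) + (-11 + 10)*44 = 8 - 1*44 = 8 - 44 = -36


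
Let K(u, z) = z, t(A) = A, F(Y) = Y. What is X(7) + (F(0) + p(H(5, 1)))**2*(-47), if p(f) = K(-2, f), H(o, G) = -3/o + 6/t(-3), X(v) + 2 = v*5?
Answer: -7118/25 ≈ -284.72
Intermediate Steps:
X(v) = -2 + 5*v (X(v) = -2 + v*5 = -2 + 5*v)
H(o, G) = -2 - 3/o (H(o, G) = -3/o + 6/(-3) = -3/o + 6*(-1/3) = -3/o - 2 = -2 - 3/o)
p(f) = f
X(7) + (F(0) + p(H(5, 1)))**2*(-47) = (-2 + 5*7) + (0 + (-2 - 3/5))**2*(-47) = (-2 + 35) + (0 + (-2 - 3*1/5))**2*(-47) = 33 + (0 + (-2 - 3/5))**2*(-47) = 33 + (0 - 13/5)**2*(-47) = 33 + (-13/5)**2*(-47) = 33 + (169/25)*(-47) = 33 - 7943/25 = -7118/25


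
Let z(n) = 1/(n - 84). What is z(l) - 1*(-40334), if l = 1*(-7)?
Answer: 3670393/91 ≈ 40334.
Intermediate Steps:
l = -7
z(n) = 1/(-84 + n)
z(l) - 1*(-40334) = 1/(-84 - 7) - 1*(-40334) = 1/(-91) + 40334 = -1/91 + 40334 = 3670393/91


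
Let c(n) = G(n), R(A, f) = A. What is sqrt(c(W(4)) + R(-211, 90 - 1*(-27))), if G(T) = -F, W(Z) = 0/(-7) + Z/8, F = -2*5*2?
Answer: I*sqrt(191) ≈ 13.82*I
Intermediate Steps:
F = -20 (F = -10*2 = -20)
W(Z) = Z/8 (W(Z) = 0*(-1/7) + Z*(1/8) = 0 + Z/8 = Z/8)
G(T) = 20 (G(T) = -1*(-20) = 20)
c(n) = 20
sqrt(c(W(4)) + R(-211, 90 - 1*(-27))) = sqrt(20 - 211) = sqrt(-191) = I*sqrt(191)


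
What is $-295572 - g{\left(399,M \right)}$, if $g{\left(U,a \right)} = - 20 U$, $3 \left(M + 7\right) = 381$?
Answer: $-287592$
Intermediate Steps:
$M = 120$ ($M = -7 + \frac{1}{3} \cdot 381 = -7 + 127 = 120$)
$-295572 - g{\left(399,M \right)} = -295572 - \left(-20\right) 399 = -295572 - -7980 = -295572 + 7980 = -287592$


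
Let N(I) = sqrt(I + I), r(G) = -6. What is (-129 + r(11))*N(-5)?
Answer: -135*I*sqrt(10) ≈ -426.91*I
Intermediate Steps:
N(I) = sqrt(2)*sqrt(I) (N(I) = sqrt(2*I) = sqrt(2)*sqrt(I))
(-129 + r(11))*N(-5) = (-129 - 6)*(sqrt(2)*sqrt(-5)) = -135*sqrt(2)*I*sqrt(5) = -135*I*sqrt(10)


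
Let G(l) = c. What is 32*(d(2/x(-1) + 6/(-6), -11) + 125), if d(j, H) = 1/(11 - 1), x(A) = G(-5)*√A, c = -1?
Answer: 20016/5 ≈ 4003.2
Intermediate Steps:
G(l) = -1
x(A) = -√A
d(j, H) = ⅒ (d(j, H) = 1/10 = ⅒)
32*(d(2/x(-1) + 6/(-6), -11) + 125) = 32*(⅒ + 125) = 32*(1251/10) = 20016/5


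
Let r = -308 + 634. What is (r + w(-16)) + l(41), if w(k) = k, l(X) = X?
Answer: 351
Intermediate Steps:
r = 326
(r + w(-16)) + l(41) = (326 - 16) + 41 = 310 + 41 = 351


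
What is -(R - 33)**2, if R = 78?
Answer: -2025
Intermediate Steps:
-(R - 33)**2 = -(78 - 33)**2 = -1*45**2 = -1*2025 = -2025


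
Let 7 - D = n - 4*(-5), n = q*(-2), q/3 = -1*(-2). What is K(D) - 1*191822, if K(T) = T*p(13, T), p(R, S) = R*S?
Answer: -191809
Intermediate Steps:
q = 6 (q = 3*(-1*(-2)) = 3*2 = 6)
n = -12 (n = 6*(-2) = -12)
D = -1 (D = 7 - (-12 - 4*(-5)) = 7 - (-12 + 20) = 7 - 1*8 = 7 - 8 = -1)
K(T) = 13*T**2 (K(T) = T*(13*T) = 13*T**2)
K(D) - 1*191822 = 13*(-1)**2 - 1*191822 = 13*1 - 191822 = 13 - 191822 = -191809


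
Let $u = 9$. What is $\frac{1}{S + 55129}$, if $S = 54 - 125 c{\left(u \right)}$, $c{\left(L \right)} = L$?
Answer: $\frac{1}{54058} \approx 1.8499 \cdot 10^{-5}$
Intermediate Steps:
$S = -1071$ ($S = 54 - 1125 = -1071$)
$\frac{1}{S + 55129} = \frac{1}{-1071 + 55129} = \frac{1}{54058}$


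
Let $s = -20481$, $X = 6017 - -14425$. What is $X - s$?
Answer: $40923$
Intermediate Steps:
$X = 20442$ ($X = 6017 + 14425 = 20442$)
$X - s = 20442 - -20481 = 20442 + 20481 = 40923$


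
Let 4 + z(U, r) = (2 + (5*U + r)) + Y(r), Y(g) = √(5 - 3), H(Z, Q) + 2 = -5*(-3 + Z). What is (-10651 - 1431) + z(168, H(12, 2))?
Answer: -11291 + √2 ≈ -11290.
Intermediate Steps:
H(Z, Q) = 13 - 5*Z (H(Z, Q) = -2 - 5*(-3 + Z) = -2 + (15 - 5*Z) = 13 - 5*Z)
Y(g) = √2
z(U, r) = -2 + r + √2 + 5*U (z(U, r) = -4 + ((2 + (5*U + r)) + √2) = -4 + ((2 + (r + 5*U)) + √2) = -4 + ((2 + r + 5*U) + √2) = -4 + (2 + r + √2 + 5*U) = -2 + r + √2 + 5*U)
(-10651 - 1431) + z(168, H(12, 2)) = (-10651 - 1431) + (-2 + (13 - 5*12) + √2 + 5*168) = -12082 + (-2 + (13 - 60) + √2 + 840) = -12082 + (-2 - 47 + √2 + 840) = -12082 + (791 + √2) = -11291 + √2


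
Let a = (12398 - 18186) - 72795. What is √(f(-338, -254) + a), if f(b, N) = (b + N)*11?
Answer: 3*I*√9455 ≈ 291.71*I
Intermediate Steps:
a = -78583 (a = -5788 - 72795 = -78583)
f(b, N) = 11*N + 11*b (f(b, N) = (N + b)*11 = 11*N + 11*b)
√(f(-338, -254) + a) = √((11*(-254) + 11*(-338)) - 78583) = √((-2794 - 3718) - 78583) = √(-6512 - 78583) = √(-85095) = 3*I*√9455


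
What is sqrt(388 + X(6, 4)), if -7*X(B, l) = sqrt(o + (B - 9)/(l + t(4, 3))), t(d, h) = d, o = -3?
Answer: sqrt(76048 - 21*I*sqrt(6))/14 ≈ 19.698 - 0.0066618*I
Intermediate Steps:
X(B, l) = -sqrt(-3 + (-9 + B)/(4 + l))/7 (X(B, l) = -sqrt(-3 + (B - 9)/(l + 4))/7 = -sqrt(-3 + (-9 + B)/(4 + l))/7)
sqrt(388 + X(6, 4)) = sqrt(388 - I*sqrt(21 - 1*6 + 3*4)/sqrt(4 + 4)/7) = sqrt(388 - I*sqrt(2)*sqrt(21 - 6 + 12)/4/7) = sqrt(388 - 3*I*sqrt(6)/4/7) = sqrt(388 - 3*I*sqrt(6)/28)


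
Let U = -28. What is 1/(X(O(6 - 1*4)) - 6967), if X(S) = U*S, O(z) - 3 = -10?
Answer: -1/6771 ≈ -0.00014769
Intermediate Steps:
O(z) = -7 (O(z) = 3 - 10 = -7)
X(S) = -28*S
1/(X(O(6 - 1*4)) - 6967) = 1/(-28*(-7) - 6967) = 1/(196 - 6967) = 1/(-6771) = -1/6771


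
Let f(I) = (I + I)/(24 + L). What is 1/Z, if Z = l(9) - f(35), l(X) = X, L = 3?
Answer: 27/173 ≈ 0.15607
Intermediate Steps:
f(I) = 2*I/27 (f(I) = (I + I)/(24 + 3) = (2*I)/27 = (2*I)*(1/27) = 2*I/27)
Z = 173/27 (Z = 9 - 2*35/27 = 9 - 1*70/27 = 9 - 70/27 = 173/27 ≈ 6.4074)
1/Z = 1/(173/27) = 27/173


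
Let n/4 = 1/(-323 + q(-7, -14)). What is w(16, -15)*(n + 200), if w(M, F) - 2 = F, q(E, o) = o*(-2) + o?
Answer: -803348/309 ≈ -2599.8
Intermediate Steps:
q(E, o) = -o (q(E, o) = -2*o + o = -o)
w(M, F) = 2 + F
n = -4/309 (n = 4/(-323 - 1*(-14)) = 4/(-323 + 14) = 4/(-309) = 4*(-1/309) = -4/309 ≈ -0.012945)
w(16, -15)*(n + 200) = (2 - 15)*(-4/309 + 200) = -13*61796/309 = -803348/309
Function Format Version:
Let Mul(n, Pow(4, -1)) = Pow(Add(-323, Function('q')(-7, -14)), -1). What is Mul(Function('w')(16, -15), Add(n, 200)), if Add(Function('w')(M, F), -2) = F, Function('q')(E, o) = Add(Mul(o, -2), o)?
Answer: Rational(-803348, 309) ≈ -2599.8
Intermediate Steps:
Function('q')(E, o) = Mul(-1, o) (Function('q')(E, o) = Add(Mul(-2, o), o) = Mul(-1, o))
Function('w')(M, F) = Add(2, F)
n = Rational(-4, 309) (n = Mul(4, Pow(Add(-323, Mul(-1, -14)), -1)) = Mul(4, Pow(Add(-323, 14), -1)) = Mul(4, Pow(-309, -1)) = Mul(4, Rational(-1, 309)) = Rational(-4, 309) ≈ -0.012945)
Mul(Function('w')(16, -15), Add(n, 200)) = Mul(Add(2, -15), Add(Rational(-4, 309), 200)) = Mul(-13, Rational(61796, 309)) = Rational(-803348, 309)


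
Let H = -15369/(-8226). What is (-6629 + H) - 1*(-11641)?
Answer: 13748027/2742 ≈ 5013.9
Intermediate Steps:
H = 5123/2742 (H = -15369*(-1/8226) = 5123/2742 ≈ 1.8683)
(-6629 + H) - 1*(-11641) = (-6629 + 5123/2742) - 1*(-11641) = -18171595/2742 + 11641 = 13748027/2742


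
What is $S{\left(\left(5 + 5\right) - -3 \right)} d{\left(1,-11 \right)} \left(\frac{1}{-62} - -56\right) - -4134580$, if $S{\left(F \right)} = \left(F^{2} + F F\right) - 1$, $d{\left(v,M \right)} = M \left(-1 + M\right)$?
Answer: $\frac{205373962}{31} \approx 6.625 \cdot 10^{6}$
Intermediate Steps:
$S{\left(F \right)} = -1 + 2 F^{2}$ ($S{\left(F \right)} = \left(F^{2} + F^{2}\right) - 1 = 2 F^{2} - 1 = -1 + 2 F^{2}$)
$S{\left(\left(5 + 5\right) - -3 \right)} d{\left(1,-11 \right)} \left(\frac{1}{-62} - -56\right) - -4134580 = \left(-1 + 2 \left(\left(5 + 5\right) - -3\right)^{2}\right) \left(- 11 \left(-1 - 11\right)\right) \left(\frac{1}{-62} - -56\right) - -4134580 = \left(-1 + 2 \left(10 + 3\right)^{2}\right) \left(\left(-11\right) \left(-12\right)\right) \left(- \frac{1}{62} + 56\right) + 4134580 = \left(-1 + 2 \cdot 13^{2}\right) 132 \cdot \frac{3471}{62} + 4134580 = \left(-1 + 2 \cdot 169\right) 132 \cdot \frac{3471}{62} + 4134580 = \left(-1 + 338\right) 132 \cdot \frac{3471}{62} + 4134580 = 337 \cdot 132 \cdot \frac{3471}{62} + 4134580 = 44484 \cdot \frac{3471}{62} + 4134580 = \frac{77201982}{31} + 4134580 = \frac{205373962}{31}$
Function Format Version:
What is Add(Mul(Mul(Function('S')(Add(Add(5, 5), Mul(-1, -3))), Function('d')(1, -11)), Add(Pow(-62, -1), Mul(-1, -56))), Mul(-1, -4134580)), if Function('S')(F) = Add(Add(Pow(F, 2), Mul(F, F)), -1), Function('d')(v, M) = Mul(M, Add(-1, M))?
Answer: Rational(205373962, 31) ≈ 6.6250e+6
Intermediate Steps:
Function('S')(F) = Add(-1, Mul(2, Pow(F, 2))) (Function('S')(F) = Add(Add(Pow(F, 2), Pow(F, 2)), -1) = Add(Mul(2, Pow(F, 2)), -1) = Add(-1, Mul(2, Pow(F, 2))))
Add(Mul(Mul(Function('S')(Add(Add(5, 5), Mul(-1, -3))), Function('d')(1, -11)), Add(Pow(-62, -1), Mul(-1, -56))), Mul(-1, -4134580)) = Add(Mul(Mul(Add(-1, Mul(2, Pow(Add(Add(5, 5), Mul(-1, -3)), 2))), Mul(-11, Add(-1, -11))), Add(Pow(-62, -1), Mul(-1, -56))), Mul(-1, -4134580)) = Add(Mul(Mul(Add(-1, Mul(2, Pow(Add(10, 3), 2))), Mul(-11, -12)), Add(Rational(-1, 62), 56)), 4134580) = Add(Mul(Mul(Add(-1, Mul(2, Pow(13, 2))), 132), Rational(3471, 62)), 4134580) = Add(Mul(Mul(Add(-1, Mul(2, 169)), 132), Rational(3471, 62)), 4134580) = Add(Mul(Mul(Add(-1, 338), 132), Rational(3471, 62)), 4134580) = Add(Mul(Mul(337, 132), Rational(3471, 62)), 4134580) = Add(Mul(44484, Rational(3471, 62)), 4134580) = Add(Rational(77201982, 31), 4134580) = Rational(205373962, 31)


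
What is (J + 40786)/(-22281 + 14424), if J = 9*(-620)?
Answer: -35206/7857 ≈ -4.4808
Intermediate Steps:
J = -5580
(J + 40786)/(-22281 + 14424) = (-5580 + 40786)/(-22281 + 14424) = 35206/(-7857) = 35206*(-1/7857) = -35206/7857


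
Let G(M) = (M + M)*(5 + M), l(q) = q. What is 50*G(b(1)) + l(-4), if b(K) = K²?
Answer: 596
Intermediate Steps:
G(M) = 2*M*(5 + M) (G(M) = (2*M)*(5 + M) = 2*M*(5 + M))
50*G(b(1)) + l(-4) = 50*(2*1²*(5 + 1²)) - 4 = 50*(2*1*(5 + 1)) - 4 = 50*(2*1*6) - 4 = 50*12 - 4 = 600 - 4 = 596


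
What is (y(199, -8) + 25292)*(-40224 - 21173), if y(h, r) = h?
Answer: -1565070927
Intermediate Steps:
(y(199, -8) + 25292)*(-40224 - 21173) = (199 + 25292)*(-40224 - 21173) = 25491*(-61397) = -1565070927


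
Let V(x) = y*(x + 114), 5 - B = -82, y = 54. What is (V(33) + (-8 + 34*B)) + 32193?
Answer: 43081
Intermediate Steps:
B = 87 (B = 5 - 1*(-82) = 5 + 82 = 87)
V(x) = 6156 + 54*x (V(x) = 54*(x + 114) = 54*(114 + x) = 6156 + 54*x)
(V(33) + (-8 + 34*B)) + 32193 = ((6156 + 54*33) + (-8 + 34*87)) + 32193 = ((6156 + 1782) + (-8 + 2958)) + 32193 = (7938 + 2950) + 32193 = 10888 + 32193 = 43081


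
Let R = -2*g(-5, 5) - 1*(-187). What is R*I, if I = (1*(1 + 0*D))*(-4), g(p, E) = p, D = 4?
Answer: -788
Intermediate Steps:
R = 197 (R = -2*(-5) - 1*(-187) = 10 + 187 = 197)
I = -4 (I = (1*(1 + 0*4))*(-4) = (1*(1 + 0))*(-4) = (1*1)*(-4) = 1*(-4) = -4)
R*I = 197*(-4) = -788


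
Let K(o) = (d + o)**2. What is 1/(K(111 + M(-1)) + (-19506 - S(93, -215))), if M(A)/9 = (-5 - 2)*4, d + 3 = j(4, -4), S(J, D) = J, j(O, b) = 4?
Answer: 1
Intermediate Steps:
d = 1 (d = -3 + 4 = 1)
M(A) = -252 (M(A) = 9*((-5 - 2)*4) = 9*(-7*4) = 9*(-28) = -252)
K(o) = (1 + o)**2
1/(K(111 + M(-1)) + (-19506 - S(93, -215))) = 1/((1 + (111 - 252))**2 + (-19506 - 1*93)) = 1/((1 - 141)**2 + (-19506 - 93)) = 1/((-140)**2 - 19599) = 1/(19600 - 19599) = 1/1 = 1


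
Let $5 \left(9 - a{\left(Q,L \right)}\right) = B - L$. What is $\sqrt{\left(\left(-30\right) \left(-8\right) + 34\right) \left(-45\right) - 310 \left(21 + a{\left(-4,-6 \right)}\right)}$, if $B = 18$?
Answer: $3 i \sqrt{2238} \approx 141.92 i$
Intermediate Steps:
$a{\left(Q,L \right)} = \frac{27}{5} + \frac{L}{5}$ ($a{\left(Q,L \right)} = 9 - \frac{18 - L}{5} = 9 + \left(- \frac{18}{5} + \frac{L}{5}\right) = \frac{27}{5} + \frac{L}{5}$)
$\sqrt{\left(\left(-30\right) \left(-8\right) + 34\right) \left(-45\right) - 310 \left(21 + a{\left(-4,-6 \right)}\right)} = \sqrt{\left(\left(-30\right) \left(-8\right) + 34\right) \left(-45\right) - 310 \left(21 + \left(\frac{27}{5} + \frac{1}{5} \left(-6\right)\right)\right)} = \sqrt{\left(240 + 34\right) \left(-45\right) - 310 \left(21 + \left(\frac{27}{5} - \frac{6}{5}\right)\right)} = \sqrt{274 \left(-45\right) - 310 \left(21 + \frac{21}{5}\right)} = \sqrt{-12330 - 7812} = \sqrt{-20142} = 3 i \sqrt{2238}$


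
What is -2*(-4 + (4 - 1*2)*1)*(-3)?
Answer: -12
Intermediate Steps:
-2*(-4 + (4 - 1*2)*1)*(-3) = -2*(-4 + (4 - 2)*1)*(-3) = -2*(-4 + 2*1)*(-3) = -2*(-4 + 2)*(-3) = -(-4)*(-3) = -2*6 = -12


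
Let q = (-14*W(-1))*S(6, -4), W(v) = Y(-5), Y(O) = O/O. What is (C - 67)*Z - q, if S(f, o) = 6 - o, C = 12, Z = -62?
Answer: 3550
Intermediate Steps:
Y(O) = 1
W(v) = 1
q = -140 (q = (-14*1)*(6 - 1*(-4)) = -14*(6 + 4) = -14*10 = -140)
(C - 67)*Z - q = (12 - 67)*(-62) - 1*(-140) = -55*(-62) + 140 = 3410 + 140 = 3550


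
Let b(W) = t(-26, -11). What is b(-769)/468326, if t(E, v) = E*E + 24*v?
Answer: 206/234163 ≈ 0.00087973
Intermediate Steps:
t(E, v) = E**2 + 24*v
b(W) = 412 (b(W) = (-26)**2 + 24*(-11) = 676 - 264 = 412)
b(-769)/468326 = 412/468326 = 412*(1/468326) = 206/234163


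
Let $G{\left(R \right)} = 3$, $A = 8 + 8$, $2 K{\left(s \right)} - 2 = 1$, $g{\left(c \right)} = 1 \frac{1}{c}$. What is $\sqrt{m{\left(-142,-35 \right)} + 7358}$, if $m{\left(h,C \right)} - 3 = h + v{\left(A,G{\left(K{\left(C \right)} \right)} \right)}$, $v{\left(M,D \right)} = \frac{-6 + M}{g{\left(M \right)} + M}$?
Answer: $\frac{\sqrt{476848851}}{257} \approx 84.968$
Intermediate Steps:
$g{\left(c \right)} = \frac{1}{c}$
$K{\left(s \right)} = \frac{3}{2}$ ($K{\left(s \right)} = 1 + \frac{1}{2} \cdot 1 = 1 + \frac{1}{2} = \frac{3}{2}$)
$A = 16$
$v{\left(M,D \right)} = \frac{-6 + M}{M + \frac{1}{M}}$ ($v{\left(M,D \right)} = \frac{-6 + M}{\frac{1}{M} + M} = \frac{-6 + M}{M + \frac{1}{M}}$)
$m{\left(h,C \right)} = \frac{931}{257} + h$ ($m{\left(h,C \right)} = 3 + \left(h + \frac{16 \left(-6 + 16\right)}{1 + 16^{2}}\right) = 3 + \left(h + 16 \frac{1}{1 + 256} \cdot 10\right) = 3 + \left(h + 16 \cdot \frac{1}{257} \cdot 10\right) = 3 + \left(h + \frac{160}{257}\right) = 3 + \left(\frac{160}{257} + h\right) = \frac{931}{257} + h$)
$\sqrt{m{\left(-142,-35 \right)} + 7358} = \sqrt{\left(\frac{931}{257} - 142\right) + 7358} = \sqrt{- \frac{35563}{257} + 7358} = \sqrt{\frac{1855443}{257}} = \frac{\sqrt{476848851}}{257}$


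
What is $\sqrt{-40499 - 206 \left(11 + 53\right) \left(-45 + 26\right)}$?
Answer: $3 \sqrt{23333} \approx 458.25$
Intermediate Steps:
$\sqrt{-40499 - 206 \left(11 + 53\right) \left(-45 + 26\right)} = \sqrt{-40499 - 206 \cdot 64 \left(-19\right)} = \sqrt{-40499 - -250496} = \sqrt{-40499 + 250496} = \sqrt{209997} = 3 \sqrt{23333}$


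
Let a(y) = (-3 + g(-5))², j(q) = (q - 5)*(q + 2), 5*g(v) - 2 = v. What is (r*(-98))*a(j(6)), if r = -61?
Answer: 1936872/25 ≈ 77475.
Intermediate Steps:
g(v) = ⅖ + v/5
j(q) = (-5 + q)*(2 + q)
a(y) = 324/25 (a(y) = (-3 + (⅖ + (⅕)*(-5)))² = (-3 + (⅖ - 1))² = (-3 - ⅗)² = (-18/5)² = 324/25)
(r*(-98))*a(j(6)) = -61*(-98)*(324/25) = 5978*(324/25) = 1936872/25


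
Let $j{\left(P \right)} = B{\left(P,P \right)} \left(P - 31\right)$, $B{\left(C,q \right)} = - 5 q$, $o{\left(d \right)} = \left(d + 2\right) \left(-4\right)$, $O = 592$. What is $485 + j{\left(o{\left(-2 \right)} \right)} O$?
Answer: $485$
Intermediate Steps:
$o{\left(d \right)} = -8 - 4 d$ ($o{\left(d \right)} = \left(2 + d\right) \left(-4\right) = -8 - 4 d$)
$j{\left(P \right)} = - 5 P \left(-31 + P\right)$ ($j{\left(P \right)} = - 5 P \left(P - 31\right) = - 5 P \left(-31 + P\right)$)
$485 + j{\left(o{\left(-2 \right)} \right)} O = 485 + 5 \left(-8 - -8\right) \left(31 - \left(-8 - -8\right)\right) 592 = 485 + 5 \left(-8 + 8\right) \left(31 - \left(-8 + 8\right)\right) 592 = 485 + 5 \cdot 0 \left(31 - 0\right) 592 = 485 + 5 \cdot 0 \left(31 + 0\right) 592 = 485 + 5 \cdot 0 \cdot 31 \cdot 592 = 485 + 0 \cdot 592 = 485 + 0 = 485$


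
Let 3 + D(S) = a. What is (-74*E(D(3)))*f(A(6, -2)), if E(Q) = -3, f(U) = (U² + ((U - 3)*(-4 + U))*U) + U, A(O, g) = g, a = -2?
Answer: -12876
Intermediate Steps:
D(S) = -5 (D(S) = -3 - 2 = -5)
f(U) = U + U² + U*(-4 + U)*(-3 + U) (f(U) = (U² + ((-3 + U)*(-4 + U))*U) + U = (U² + ((-4 + U)*(-3 + U))*U) + U = (U² + U*(-4 + U)*(-3 + U)) + U = U + U² + U*(-4 + U)*(-3 + U))
(-74*E(D(3)))*f(A(6, -2)) = (-74*(-3))*(-2*(13 + (-2)² - 6*(-2))) = 222*(-2*(13 + 4 + 12)) = 222*(-2*29) = 222*(-58) = -12876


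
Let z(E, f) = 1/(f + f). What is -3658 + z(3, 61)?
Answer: -446275/122 ≈ -3658.0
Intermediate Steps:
z(E, f) = 1/(2*f)
-3658 + z(3, 61) = -3658 + (1/2)/61 = -3658 + (1/2)*(1/61) = -3658 + 1/122 = -446275/122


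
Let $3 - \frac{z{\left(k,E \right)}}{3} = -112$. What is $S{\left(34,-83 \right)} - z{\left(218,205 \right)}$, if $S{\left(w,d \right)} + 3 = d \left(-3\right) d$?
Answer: $-21015$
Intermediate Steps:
$z{\left(k,E \right)} = 345$ ($z{\left(k,E \right)} = 9 - -336 = 9 + 336 = 345$)
$S{\left(w,d \right)} = -3 - 3 d^{2}$ ($S{\left(w,d \right)} = -3 + d \left(-3\right) d = -3 + - 3 d d = -3 - 3 d^{2}$)
$S{\left(34,-83 \right)} - z{\left(218,205 \right)} = \left(-3 - 3 \left(-83\right)^{2}\right) - 345 = \left(-3 - 20667\right) - 345 = -20670 - 345 = -21015$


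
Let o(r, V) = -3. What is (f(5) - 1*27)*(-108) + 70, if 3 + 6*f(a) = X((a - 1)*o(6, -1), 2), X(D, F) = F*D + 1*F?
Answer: 3436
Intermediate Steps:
X(D, F) = F + D*F (X(D, F) = D*F + F = F + D*F)
f(a) = 5/6 - a (f(a) = -1/2 + (2*(1 + (a - 1)*(-3)))/6 = -1/2 + (2*(1 + (-1 + a)*(-3)))/6 = -1/2 + (2*(1 + (3 - 3*a)))/6 = -1/2 + (2*(4 - 3*a))/6 = -1/2 + (8 - 6*a)/6 = -1/2 + (4/3 - a) = 5/6 - a)
(f(5) - 1*27)*(-108) + 70 = ((5/6 - 1*5) - 1*27)*(-108) + 70 = ((5/6 - 5) - 27)*(-108) + 70 = (-25/6 - 27)*(-108) + 70 = -187/6*(-108) + 70 = 3366 + 70 = 3436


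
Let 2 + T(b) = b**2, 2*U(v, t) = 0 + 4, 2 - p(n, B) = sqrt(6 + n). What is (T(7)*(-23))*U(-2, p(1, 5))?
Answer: -2162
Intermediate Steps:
p(n, B) = 2 - sqrt(6 + n)
U(v, t) = 2 (U(v, t) = (0 + 4)/2 = (1/2)*4 = 2)
T(b) = -2 + b**2
(T(7)*(-23))*U(-2, p(1, 5)) = ((-2 + 7**2)*(-23))*2 = ((-2 + 49)*(-23))*2 = (47*(-23))*2 = -1081*2 = -2162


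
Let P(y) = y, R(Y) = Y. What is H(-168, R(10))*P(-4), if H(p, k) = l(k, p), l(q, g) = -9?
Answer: 36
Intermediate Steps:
H(p, k) = -9
H(-168, R(10))*P(-4) = -9*(-4) = 36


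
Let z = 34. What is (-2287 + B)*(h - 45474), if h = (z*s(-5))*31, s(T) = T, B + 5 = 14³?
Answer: -22936288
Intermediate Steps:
B = 2739 (B = -5 + 14³ = -5 + 2744 = 2739)
h = -5270 (h = (34*(-5))*31 = -170*31 = -5270)
(-2287 + B)*(h - 45474) = (-2287 + 2739)*(-5270 - 45474) = 452*(-50744) = -22936288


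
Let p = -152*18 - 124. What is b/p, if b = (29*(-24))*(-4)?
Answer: -696/715 ≈ -0.97343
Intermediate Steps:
b = 2784 (b = -696*(-4) = 2784)
p = -2860 (p = -2736 - 124 = -2860)
b/p = 2784/(-2860) = 2784*(-1/2860) = -696/715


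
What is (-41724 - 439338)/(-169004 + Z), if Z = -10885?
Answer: 160354/59963 ≈ 2.6742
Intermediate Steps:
(-41724 - 439338)/(-169004 + Z) = (-41724 - 439338)/(-169004 - 10885) = -481062/(-179889) = -481062*(-1/179889) = 160354/59963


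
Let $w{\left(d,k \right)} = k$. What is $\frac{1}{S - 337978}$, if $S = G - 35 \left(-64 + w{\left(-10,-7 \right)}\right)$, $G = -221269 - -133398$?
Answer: $- \frac{1}{423364} \approx -2.362 \cdot 10^{-6}$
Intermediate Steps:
$G = -87871$ ($G = -221269 + 133398 = -87871$)
$S = -85386$ ($S = -87871 - 35 \left(-64 - 7\right) = -87871 - -2485 = -87871 + 2485 = -85386$)
$\frac{1}{S - 337978} = \frac{1}{-85386 - 337978} = \frac{1}{-423364} = - \frac{1}{423364}$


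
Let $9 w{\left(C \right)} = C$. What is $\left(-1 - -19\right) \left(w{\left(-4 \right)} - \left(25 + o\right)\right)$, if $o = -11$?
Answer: $-260$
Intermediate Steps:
$w{\left(C \right)} = \frac{C}{9}$
$\left(-1 - -19\right) \left(w{\left(-4 \right)} - \left(25 + o\right)\right) = \left(-1 - -19\right) \left(\frac{1}{9} \left(-4\right) - 14\right) = \left(-1 + 19\right) \left(- \frac{4}{9} + \left(-25 + 11\right)\right) = 18 \left(- \frac{4}{9} - 14\right) = 18 \left(- \frac{130}{9}\right) = -260$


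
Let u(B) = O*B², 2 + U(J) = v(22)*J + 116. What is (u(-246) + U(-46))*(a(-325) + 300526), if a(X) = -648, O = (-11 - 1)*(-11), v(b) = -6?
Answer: 2395576002756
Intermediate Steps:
O = 132 (O = -12*(-11) = 132)
U(J) = 114 - 6*J (U(J) = -2 + (-6*J + 116) = -2 + (116 - 6*J) = 114 - 6*J)
u(B) = 132*B²
(u(-246) + U(-46))*(a(-325) + 300526) = (132*(-246)² + (114 - 6*(-46)))*(-648 + 300526) = (132*60516 + (114 + 276))*299878 = (7988112 + 390)*299878 = 7988502*299878 = 2395576002756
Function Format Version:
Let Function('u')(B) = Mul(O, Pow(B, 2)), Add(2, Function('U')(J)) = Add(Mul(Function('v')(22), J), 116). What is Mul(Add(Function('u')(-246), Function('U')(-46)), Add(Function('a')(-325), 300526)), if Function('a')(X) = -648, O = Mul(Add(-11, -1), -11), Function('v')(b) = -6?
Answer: 2395576002756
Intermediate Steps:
O = 132 (O = Mul(-12, -11) = 132)
Function('U')(J) = Add(114, Mul(-6, J)) (Function('U')(J) = Add(-2, Add(Mul(-6, J), 116)) = Add(-2, Add(116, Mul(-6, J))) = Add(114, Mul(-6, J)))
Function('u')(B) = Mul(132, Pow(B, 2))
Mul(Add(Function('u')(-246), Function('U')(-46)), Add(Function('a')(-325), 300526)) = Mul(Add(Mul(132, Pow(-246, 2)), Add(114, Mul(-6, -46))), Add(-648, 300526)) = Mul(Add(Mul(132, 60516), Add(114, 276)), 299878) = Mul(Add(7988112, 390), 299878) = Mul(7988502, 299878) = 2395576002756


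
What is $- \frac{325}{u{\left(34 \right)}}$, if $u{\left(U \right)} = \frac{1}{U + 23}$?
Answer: $-18525$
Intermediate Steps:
$u{\left(U \right)} = \frac{1}{23 + U}$
$- \frac{325}{u{\left(34 \right)}} = - \frac{325}{\frac{1}{23 + 34}} = - \frac{325}{\frac{1}{57}} = - 325 \frac{1}{\frac{1}{57}} = \left(-325\right) 57 = -18525$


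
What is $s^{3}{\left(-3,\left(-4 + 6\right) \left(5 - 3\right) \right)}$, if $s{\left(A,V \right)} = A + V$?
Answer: $1$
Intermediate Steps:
$s^{3}{\left(-3,\left(-4 + 6\right) \left(5 - 3\right) \right)} = \left(-3 + \left(-4 + 6\right) \left(5 - 3\right)\right)^{3} = \left(-3 + 2 \cdot 2\right)^{3} = \left(-3 + 4\right)^{3} = 1^{3} = 1$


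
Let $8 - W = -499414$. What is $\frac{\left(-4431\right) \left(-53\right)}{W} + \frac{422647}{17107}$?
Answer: $\frac{10242698535}{406838674} \approx 25.176$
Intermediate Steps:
$W = 499422$ ($W = 8 - -499414 = 8 + 499414 = 499422$)
$\frac{\left(-4431\right) \left(-53\right)}{W} + \frac{422647}{17107} = \frac{\left(-4431\right) \left(-53\right)}{499422} + \frac{422647}{17107} = 234843 \cdot \frac{1}{499422} + 422647 \cdot \frac{1}{17107} = \frac{11183}{23782} + \frac{422647}{17107} = \frac{10242698535}{406838674}$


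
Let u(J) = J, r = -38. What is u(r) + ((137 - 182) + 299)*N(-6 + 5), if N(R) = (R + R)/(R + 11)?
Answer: -444/5 ≈ -88.800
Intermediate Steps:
N(R) = 2*R/(11 + R) (N(R) = (2*R)/(11 + R) = 2*R/(11 + R))
u(r) + ((137 - 182) + 299)*N(-6 + 5) = -38 + ((137 - 182) + 299)*(2*(-6 + 5)/(11 + (-6 + 5))) = -38 + (-45 + 299)*(2*(-1)/(11 - 1)) = -38 + 254*(2*(-1)/10) = -38 + 254*(2*(-1)*(⅒)) = -38 + 254*(-⅕) = -38 - 254/5 = -444/5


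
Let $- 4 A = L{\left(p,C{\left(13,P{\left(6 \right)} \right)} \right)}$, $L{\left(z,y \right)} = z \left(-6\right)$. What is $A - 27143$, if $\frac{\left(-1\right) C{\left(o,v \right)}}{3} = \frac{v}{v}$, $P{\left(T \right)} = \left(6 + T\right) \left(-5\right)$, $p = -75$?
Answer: $- \frac{54511}{2} \approx -27256.0$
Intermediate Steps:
$P{\left(T \right)} = -30 - 5 T$
$C{\left(o,v \right)} = -3$ ($C{\left(o,v \right)} = - 3 \frac{v}{v} = \left(-3\right) 1 = -3$)
$L{\left(z,y \right)} = - 6 z$
$A = - \frac{225}{2}$ ($A = - \frac{\left(-6\right) \left(-75\right)}{4} = \left(- \frac{1}{4}\right) 450 = - \frac{225}{2} \approx -112.5$)
$A - 27143 = - \frac{225}{2} - 27143 = - \frac{54511}{2}$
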